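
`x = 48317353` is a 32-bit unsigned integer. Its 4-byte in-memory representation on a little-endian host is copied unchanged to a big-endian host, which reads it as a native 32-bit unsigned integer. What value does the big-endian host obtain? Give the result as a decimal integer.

2839798018

48317353 in 32-bit hexadecimal is 0x02E143A9.
Stored little-endian, the bytes at ascending addresses are A9 43 E1 02.
Read back as big-endian, the last byte is least significant, giving 0xA943E102.
0xA943E102 = 2839798018.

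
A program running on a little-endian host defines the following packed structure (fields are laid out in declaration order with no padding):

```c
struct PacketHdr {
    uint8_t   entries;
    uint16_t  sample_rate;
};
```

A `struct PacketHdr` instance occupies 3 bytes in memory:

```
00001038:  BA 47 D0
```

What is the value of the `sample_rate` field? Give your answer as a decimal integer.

53319

`sample_rate` follows `entries` (1 byte), so it starts at byte offset 1 and occupies 2 bytes.
Bytes at offsets 1..2: 47 D0.
In little-endian order the low byte comes first in memory.
Reassemble most-significant byte first: D0 47 → 0xD047.
0xD047 = 53319.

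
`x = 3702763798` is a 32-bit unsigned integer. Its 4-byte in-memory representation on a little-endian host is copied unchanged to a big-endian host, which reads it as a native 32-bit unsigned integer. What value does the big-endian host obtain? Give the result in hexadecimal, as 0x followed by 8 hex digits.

0x16B1B3DC

3702763798 in 32-bit hexadecimal is 0xDCB3B116.
Stored little-endian, the bytes at ascending addresses are 16 B1 B3 DC.
Read back as big-endian, the last byte is least significant, giving 0x16B1B3DC.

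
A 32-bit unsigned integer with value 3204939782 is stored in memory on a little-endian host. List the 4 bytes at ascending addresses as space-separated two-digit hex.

06 80 07 BF

3204939782 in hexadecimal, padded to 32 bits, is 0xBF078006.
Split into bytes (most-significant first): BF 07 80 06.
Little-endian stores the least-significant byte at the lowest address.
So at ascending addresses the bytes are 06 80 07 BF.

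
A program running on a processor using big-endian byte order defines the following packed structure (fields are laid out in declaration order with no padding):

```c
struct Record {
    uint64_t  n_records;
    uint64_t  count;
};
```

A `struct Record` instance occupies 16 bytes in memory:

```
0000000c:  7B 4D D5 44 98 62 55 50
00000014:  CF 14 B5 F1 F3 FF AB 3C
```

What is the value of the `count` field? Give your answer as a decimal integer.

`count` follows `n_records` (8 bytes), so it starts at byte offset 8 and occupies 8 bytes.
Bytes at offsets 8..15: CF 14 B5 F1 F3 FF AB 3C.
Big-endian stores the most-significant byte at the lowest address.
The bytes are already most-significant first: 0xCF14B5F1F3FFAB3C.
0xCF14B5F1F3FFAB3C = 14921751516170660668.

14921751516170660668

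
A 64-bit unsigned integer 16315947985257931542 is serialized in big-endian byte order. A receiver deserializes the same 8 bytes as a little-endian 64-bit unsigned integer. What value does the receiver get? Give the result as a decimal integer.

1631160938652790242

16315947985257931542 in 64-bit hexadecimal is 0xE26DE43F3B0CA316.
Stored big-endian, the bytes at ascending addresses are E2 6D E4 3F 3B 0C A3 16.
Read back as little-endian, the first byte is least significant, giving 0x16A30C3B3FE46DE2.
0x16A30C3B3FE46DE2 = 1631160938652790242.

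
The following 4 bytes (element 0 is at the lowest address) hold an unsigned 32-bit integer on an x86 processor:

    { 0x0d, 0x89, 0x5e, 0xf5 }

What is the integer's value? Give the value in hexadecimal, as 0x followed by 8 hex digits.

0xF55E890D

Little-endian stores the least-significant byte at the lowest address.
Reassemble most-significant byte first: F5 5E 89 0D → 0xF55E890D.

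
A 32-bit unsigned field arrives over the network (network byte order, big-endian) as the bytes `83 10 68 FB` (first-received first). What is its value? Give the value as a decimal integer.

Big-endian: lowest address holds the most-significant byte.
The bytes are already most-significant first: 0x831068FB.
0x831068FB = 2198890747.

2198890747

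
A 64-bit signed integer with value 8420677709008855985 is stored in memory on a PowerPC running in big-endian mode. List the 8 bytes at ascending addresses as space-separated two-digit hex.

8420677709008855985 in hexadecimal, padded to 64 bits, is 0x74DC41C2FD85E3B1.
Split into bytes (most-significant first): 74 DC 41 C2 FD 85 E3 B1.
Big-endian: lowest address holds the most-significant byte.
So the memory order matches the most-significant-first order: 74 DC 41 C2 FD 85 E3 B1.

74 DC 41 C2 FD 85 E3 B1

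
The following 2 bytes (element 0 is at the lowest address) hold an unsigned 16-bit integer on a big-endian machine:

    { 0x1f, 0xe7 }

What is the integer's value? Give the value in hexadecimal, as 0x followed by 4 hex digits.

0x1FE7

In big-endian order the high byte comes first in memory.
The bytes are already most-significant first: 0x1FE7.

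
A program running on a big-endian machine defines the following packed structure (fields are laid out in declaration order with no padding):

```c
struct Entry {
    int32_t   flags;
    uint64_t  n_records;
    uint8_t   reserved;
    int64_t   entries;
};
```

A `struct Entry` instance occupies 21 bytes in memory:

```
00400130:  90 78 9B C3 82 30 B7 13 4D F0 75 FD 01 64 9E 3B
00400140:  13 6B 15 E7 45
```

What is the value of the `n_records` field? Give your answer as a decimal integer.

`n_records` follows `flags` (4 bytes), so it starts at byte offset 4 and occupies 8 bytes.
Bytes at offsets 4..11: 82 30 B7 13 4D F0 75 FD.
In big-endian order the high byte comes first in memory.
The bytes are already most-significant first: 0x8230B7134DF075FD.
0x8230B7134DF075FD = 9381199317352609277.

9381199317352609277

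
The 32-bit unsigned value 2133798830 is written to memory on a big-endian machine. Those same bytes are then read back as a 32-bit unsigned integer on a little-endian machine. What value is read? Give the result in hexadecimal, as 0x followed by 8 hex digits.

0xAE2F2F7F

2133798830 in 32-bit hexadecimal is 0x7F2F2FAE.
Stored big-endian, the bytes at ascending addresses are 7F 2F 2F AE.
Read back as little-endian, the first byte is least significant, giving 0xAE2F2F7F.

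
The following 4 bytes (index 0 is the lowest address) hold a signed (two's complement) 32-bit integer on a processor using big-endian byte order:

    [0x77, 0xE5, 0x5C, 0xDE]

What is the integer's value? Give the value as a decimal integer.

In big-endian order the high byte comes first in memory.
The bytes are already most-significant first: 0x77E55CDE.
0x77E55CDE = 2011520222.

2011520222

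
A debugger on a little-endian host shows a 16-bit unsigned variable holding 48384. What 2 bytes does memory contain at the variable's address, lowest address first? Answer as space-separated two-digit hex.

00 BD

48384 in hexadecimal, padded to 16 bits, is 0xBD00.
Split into bytes (most-significant first): BD 00.
Little-endian stores the least-significant byte at the lowest address.
So at ascending addresses the bytes are 00 BD.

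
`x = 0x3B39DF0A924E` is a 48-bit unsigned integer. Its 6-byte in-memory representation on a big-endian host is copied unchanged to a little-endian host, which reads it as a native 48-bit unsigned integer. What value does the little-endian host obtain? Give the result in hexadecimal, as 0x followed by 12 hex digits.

Stored big-endian, the bytes at ascending addresses are 3B 39 DF 0A 92 4E.
Read back as little-endian, the first byte is least significant, giving 0x4E920ADF393B.

0x4E920ADF393B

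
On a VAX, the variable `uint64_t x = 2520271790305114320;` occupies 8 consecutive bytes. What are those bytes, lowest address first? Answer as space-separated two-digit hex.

D0 F8 92 1E D7 CD F9 22

2520271790305114320 in hexadecimal, padded to 64 bits, is 0x22F9CDD71E92F8D0.
Split into bytes (most-significant first): 22 F9 CD D7 1E 92 F8 D0.
Little-endian: lowest address holds the least-significant byte.
So at ascending addresses the bytes are D0 F8 92 1E D7 CD F9 22.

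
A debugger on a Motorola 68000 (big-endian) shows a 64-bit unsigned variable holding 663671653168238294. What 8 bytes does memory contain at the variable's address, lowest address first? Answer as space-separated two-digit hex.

09 35 D5 DA 2E 96 CE D6

663671653168238294 in hexadecimal, padded to 64 bits, is 0x0935D5DA2E96CED6.
Split into bytes (most-significant first): 09 35 D5 DA 2E 96 CE D6.
Big-endian: lowest address holds the most-significant byte.
So the memory order matches the most-significant-first order: 09 35 D5 DA 2E 96 CE D6.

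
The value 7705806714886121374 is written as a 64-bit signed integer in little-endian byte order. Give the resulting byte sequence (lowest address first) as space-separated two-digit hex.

7705806714886121374 in hexadecimal, padded to 64 bits, is 0x6AF086614C9B679E.
Split into bytes (most-significant first): 6A F0 86 61 4C 9B 67 9E.
Little-endian stores the least-significant byte at the lowest address.
So at ascending addresses the bytes are 9E 67 9B 4C 61 86 F0 6A.

9E 67 9B 4C 61 86 F0 6A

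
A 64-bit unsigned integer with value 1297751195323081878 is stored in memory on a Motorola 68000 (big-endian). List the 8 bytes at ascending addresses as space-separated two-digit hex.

1297751195323081878 in hexadecimal, padded to 64 bits, is 0x120289D61C122496.
Split into bytes (most-significant first): 12 02 89 D6 1C 12 24 96.
Big-endian: lowest address holds the most-significant byte.
So the memory order matches the most-significant-first order: 12 02 89 D6 1C 12 24 96.

12 02 89 D6 1C 12 24 96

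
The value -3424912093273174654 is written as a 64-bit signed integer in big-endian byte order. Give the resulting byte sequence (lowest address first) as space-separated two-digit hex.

Two's complement of -3424912093273174654 in 64 bits: 3424912093273174654 = 0x2F87BB67227CB27E; invert → 0xD0784498DD834D81; add 1 → 0xD0784498DD834D82.
Split into bytes (most-significant first): D0 78 44 98 DD 83 4D 82.
Big-endian: lowest address holds the most-significant byte.
So the memory order matches the most-significant-first order: D0 78 44 98 DD 83 4D 82.

D0 78 44 98 DD 83 4D 82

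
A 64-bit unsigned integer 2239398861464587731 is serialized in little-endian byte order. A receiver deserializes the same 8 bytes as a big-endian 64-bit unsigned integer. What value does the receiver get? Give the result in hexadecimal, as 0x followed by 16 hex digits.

0xD3CD025066F1131F

2239398861464587731 in 64-bit hexadecimal is 0x1F13F1665002CDD3.
Stored little-endian, the bytes at ascending addresses are D3 CD 02 50 66 F1 13 1F.
Read back as big-endian, the last byte is least significant, giving 0xD3CD025066F1131F.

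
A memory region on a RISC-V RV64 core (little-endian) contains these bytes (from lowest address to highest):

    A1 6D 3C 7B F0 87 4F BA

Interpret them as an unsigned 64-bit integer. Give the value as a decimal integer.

13425098481144196513

In little-endian order the low byte comes first in memory.
Reassemble most-significant byte first: BA 4F 87 F0 7B 3C 6D A1 → 0xBA4F87F07B3C6DA1.
0xBA4F87F07B3C6DA1 = 13425098481144196513.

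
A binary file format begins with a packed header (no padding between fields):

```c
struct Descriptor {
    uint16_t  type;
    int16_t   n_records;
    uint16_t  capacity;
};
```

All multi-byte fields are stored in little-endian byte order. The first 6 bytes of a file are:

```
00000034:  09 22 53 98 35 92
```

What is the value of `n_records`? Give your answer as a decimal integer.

`n_records` follows `type` (2 bytes), so it starts at byte offset 2 and occupies 2 bytes.
Bytes at offsets 2..3: 53 98.
Little-endian stores the least-significant byte at the lowest address.
Reassemble most-significant byte first: 98 53 → 0x9853.
Top bit is set, so as a signed 16-bit value this is 0x9853 − 2^16 = -26541.

-26541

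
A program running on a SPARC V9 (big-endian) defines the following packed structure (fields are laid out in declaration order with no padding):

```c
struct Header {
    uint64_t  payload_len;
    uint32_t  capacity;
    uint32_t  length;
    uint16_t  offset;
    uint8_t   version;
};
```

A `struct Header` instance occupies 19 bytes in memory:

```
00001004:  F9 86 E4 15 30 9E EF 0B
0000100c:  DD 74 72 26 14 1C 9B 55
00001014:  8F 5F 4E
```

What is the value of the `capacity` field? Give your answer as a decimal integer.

`capacity` follows `payload_len` (8 bytes), so it starts at byte offset 8 and occupies 4 bytes.
Bytes at offsets 8..11: DD 74 72 26.
In big-endian order the high byte comes first in memory.
The bytes are already most-significant first: 0xDD747226.
0xDD747226 = 3715396134.

3715396134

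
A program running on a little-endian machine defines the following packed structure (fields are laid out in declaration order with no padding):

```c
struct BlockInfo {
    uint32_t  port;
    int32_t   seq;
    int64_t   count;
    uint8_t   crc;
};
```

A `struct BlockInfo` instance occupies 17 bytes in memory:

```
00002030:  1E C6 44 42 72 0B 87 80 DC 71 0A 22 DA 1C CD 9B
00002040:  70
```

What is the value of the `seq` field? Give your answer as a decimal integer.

-2138633358

`seq` follows `port` (4 bytes), so it starts at byte offset 4 and occupies 4 bytes.
Bytes at offsets 4..7: 72 0B 87 80.
Little-endian stores the least-significant byte at the lowest address.
Reassemble most-significant byte first: 80 87 0B 72 → 0x80870B72.
Top bit is set, so as a signed 32-bit value this is 0x80870B72 − 2^32 = -2138633358.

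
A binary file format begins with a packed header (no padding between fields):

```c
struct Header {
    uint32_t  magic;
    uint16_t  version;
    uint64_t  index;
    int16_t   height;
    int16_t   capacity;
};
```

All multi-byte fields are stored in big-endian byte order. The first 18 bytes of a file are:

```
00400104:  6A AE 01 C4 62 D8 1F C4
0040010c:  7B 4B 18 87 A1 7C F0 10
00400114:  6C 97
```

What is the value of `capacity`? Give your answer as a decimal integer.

`capacity` follows `magic` (4 B), `version` (2 B), `index` (8 B), `height` (2 B), so it starts at offset 4 + 2 + 8 + 2 = 16 and occupies 2 bytes.
Bytes at offsets 16..17: 6C 97.
Big-endian stores the most-significant byte at the lowest address.
The bytes are already most-significant first: 0x6C97.
0x6C97 = 27799.

27799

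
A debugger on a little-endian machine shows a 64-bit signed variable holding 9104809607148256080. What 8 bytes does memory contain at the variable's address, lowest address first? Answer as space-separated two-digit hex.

9104809607148256080 in hexadecimal, padded to 64 bits, is 0x7E5AC8192DA2BB50.
Split into bytes (most-significant first): 7E 5A C8 19 2D A2 BB 50.
Little-endian stores the least-significant byte at the lowest address.
So at ascending addresses the bytes are 50 BB A2 2D 19 C8 5A 7E.

50 BB A2 2D 19 C8 5A 7E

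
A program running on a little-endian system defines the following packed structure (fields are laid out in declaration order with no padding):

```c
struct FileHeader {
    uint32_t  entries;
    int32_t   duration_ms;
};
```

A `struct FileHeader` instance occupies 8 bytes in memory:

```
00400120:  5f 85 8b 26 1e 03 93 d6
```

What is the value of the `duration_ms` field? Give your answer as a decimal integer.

-695008482

`duration_ms` follows `entries` (4 bytes), so it starts at byte offset 4 and occupies 4 bytes.
Bytes at offsets 4..7: 1E 03 93 D6.
Little-endian stores the least-significant byte at the lowest address.
Reassemble most-significant byte first: D6 93 03 1E → 0xD693031E.
Top bit is set, so as a signed 32-bit value this is 0xD693031E − 2^32 = -695008482.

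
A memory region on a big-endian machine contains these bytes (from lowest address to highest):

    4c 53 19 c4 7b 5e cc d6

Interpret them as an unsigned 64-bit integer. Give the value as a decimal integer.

5499767901623602390

In big-endian order the high byte comes first in memory.
The bytes are already most-significant first: 0x4C5319C47B5ECCD6.
0x4C5319C47B5ECCD6 = 5499767901623602390.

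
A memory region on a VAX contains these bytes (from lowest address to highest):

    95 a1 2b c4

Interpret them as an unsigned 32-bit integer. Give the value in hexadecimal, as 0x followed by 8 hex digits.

0xC42BA195

Little-endian: lowest address holds the least-significant byte.
Reassemble most-significant byte first: C4 2B A1 95 → 0xC42BA195.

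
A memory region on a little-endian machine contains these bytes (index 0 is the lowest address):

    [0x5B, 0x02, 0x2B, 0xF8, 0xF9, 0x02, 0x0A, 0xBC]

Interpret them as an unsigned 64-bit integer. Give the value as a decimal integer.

Little-endian: lowest address holds the least-significant byte.
Reassemble most-significant byte first: BC 0A 02 F9 F8 2B 02 5B → 0xBC0A02F9F82B025B.
0xBC0A02F9F82B025B = 13549645701531239003.

13549645701531239003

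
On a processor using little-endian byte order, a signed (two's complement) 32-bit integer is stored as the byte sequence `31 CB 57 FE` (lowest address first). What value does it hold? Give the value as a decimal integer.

In little-endian order the low byte comes first in memory.
Reassemble most-significant byte first: FE 57 CB 31 → 0xFE57CB31.
Top bit is set, so as a signed 32-bit value this is 0xFE57CB31 − 2^32 = -27800783.

-27800783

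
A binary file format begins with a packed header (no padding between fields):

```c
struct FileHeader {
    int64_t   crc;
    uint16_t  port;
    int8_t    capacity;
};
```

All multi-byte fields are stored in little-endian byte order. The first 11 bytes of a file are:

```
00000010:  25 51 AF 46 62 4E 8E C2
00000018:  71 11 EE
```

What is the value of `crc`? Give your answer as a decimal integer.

-4427515199658962651

`crc` is the first field, at byte offset 0, occupying 8 bytes.
Bytes at offsets 0..7: 25 51 AF 46 62 4E 8E C2.
Little-endian stores the least-significant byte at the lowest address.
Reassemble most-significant byte first: C2 8E 4E 62 46 AF 51 25 → 0xC28E4E6246AF5125.
Top bit is set, so as a signed 64-bit value this is 0xC28E4E6246AF5125 − 2^64 = -4427515199658962651.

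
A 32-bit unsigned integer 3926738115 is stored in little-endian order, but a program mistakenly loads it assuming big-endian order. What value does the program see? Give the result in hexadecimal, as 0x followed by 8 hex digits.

3926738115 in 32-bit hexadecimal is 0xEA0D44C3.
Stored little-endian, the bytes at ascending addresses are C3 44 0D EA.
Read back as big-endian, the last byte is least significant, giving 0xC3440DEA.

0xC3440DEA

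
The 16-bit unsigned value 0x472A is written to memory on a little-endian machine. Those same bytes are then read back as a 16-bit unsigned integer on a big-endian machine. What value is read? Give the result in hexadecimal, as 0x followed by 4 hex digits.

0x2A47

Stored little-endian, the bytes at ascending addresses are 2A 47.
Read back as big-endian, the last byte is least significant, giving 0x2A47.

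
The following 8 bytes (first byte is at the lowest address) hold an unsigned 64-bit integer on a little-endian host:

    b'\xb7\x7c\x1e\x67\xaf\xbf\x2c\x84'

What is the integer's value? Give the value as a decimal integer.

9524198072051989687

Little-endian stores the least-significant byte at the lowest address.
Reassemble most-significant byte first: 84 2C BF AF 67 1E 7C B7 → 0x842CBFAF671E7CB7.
0x842CBFAF671E7CB7 = 9524198072051989687.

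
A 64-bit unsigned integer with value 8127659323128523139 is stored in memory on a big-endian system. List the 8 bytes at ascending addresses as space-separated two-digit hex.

8127659323128523139 in hexadecimal, padded to 64 bits, is 0x70CB3F179A77A983.
Split into bytes (most-significant first): 70 CB 3F 17 9A 77 A9 83.
In big-endian order the high byte comes first in memory.
So the memory order matches the most-significant-first order: 70 CB 3F 17 9A 77 A9 83.

70 CB 3F 17 9A 77 A9 83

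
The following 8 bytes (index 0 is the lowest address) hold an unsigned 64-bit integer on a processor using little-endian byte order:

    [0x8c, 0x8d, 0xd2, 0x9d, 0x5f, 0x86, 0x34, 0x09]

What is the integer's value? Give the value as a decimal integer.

663302790358142348

Little-endian stores the least-significant byte at the lowest address.
Reassemble most-significant byte first: 09 34 86 5F 9D D2 8D 8C → 0x0934865F9DD28D8C.
0x0934865F9DD28D8C = 663302790358142348.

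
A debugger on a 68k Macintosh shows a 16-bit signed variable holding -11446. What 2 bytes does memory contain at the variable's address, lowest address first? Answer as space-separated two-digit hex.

D3 4A

Two's complement of -11446 in 16 bits: 11446 = 0x2CB6; invert → 0xD349; add 1 → 0xD34A.
Split into bytes (most-significant first): D3 4A.
In big-endian order the high byte comes first in memory.
So the memory order matches the most-significant-first order: D3 4A.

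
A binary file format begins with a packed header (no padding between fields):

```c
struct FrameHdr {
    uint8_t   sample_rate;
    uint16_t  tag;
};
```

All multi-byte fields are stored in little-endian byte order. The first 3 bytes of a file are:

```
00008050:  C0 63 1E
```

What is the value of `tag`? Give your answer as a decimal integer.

7779

`tag` follows `sample_rate` (1 byte), so it starts at byte offset 1 and occupies 2 bytes.
Bytes at offsets 1..2: 63 1E.
Little-endian stores the least-significant byte at the lowest address.
Reassemble most-significant byte first: 1E 63 → 0x1E63.
0x1E63 = 7779.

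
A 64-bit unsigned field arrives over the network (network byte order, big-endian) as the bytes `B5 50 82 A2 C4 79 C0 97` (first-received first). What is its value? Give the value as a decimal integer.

Big-endian stores the most-significant byte at the lowest address.
The bytes are already most-significant first: 0xB55082A2C479C097.
0xB55082A2C479C097 = 13065086154594435223.

13065086154594435223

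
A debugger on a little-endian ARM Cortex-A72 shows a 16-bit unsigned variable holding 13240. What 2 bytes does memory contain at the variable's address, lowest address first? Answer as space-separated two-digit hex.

B8 33

13240 in hexadecimal, padded to 16 bits, is 0x33B8.
Split into bytes (most-significant first): 33 B8.
Little-endian: lowest address holds the least-significant byte.
So at ascending addresses the bytes are B8 33.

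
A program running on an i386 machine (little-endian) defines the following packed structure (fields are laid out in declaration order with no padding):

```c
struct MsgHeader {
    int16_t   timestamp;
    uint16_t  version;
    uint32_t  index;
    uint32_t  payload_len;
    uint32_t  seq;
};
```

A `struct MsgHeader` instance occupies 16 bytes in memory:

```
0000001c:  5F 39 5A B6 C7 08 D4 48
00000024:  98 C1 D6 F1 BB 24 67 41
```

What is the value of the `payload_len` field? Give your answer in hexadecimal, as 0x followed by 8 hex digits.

0xF1D6C198

`payload_len` follows `timestamp` (2 B), `version` (2 B), `index` (4 B), so it starts at offset 2 + 2 + 4 = 8 and occupies 4 bytes.
Bytes at offsets 8..11: 98 C1 D6 F1.
Little-endian: lowest address holds the least-significant byte.
Reassemble most-significant byte first: F1 D6 C1 98 → 0xF1D6C198.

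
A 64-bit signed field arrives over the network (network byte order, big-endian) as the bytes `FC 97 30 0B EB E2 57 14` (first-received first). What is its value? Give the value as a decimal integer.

-245674826908149996

In big-endian order the high byte comes first in memory.
The bytes are already most-significant first: 0xFC97300BEBE25714.
Top bit is set, so as a signed 64-bit value this is 0xFC97300BEBE25714 − 2^64 = -245674826908149996.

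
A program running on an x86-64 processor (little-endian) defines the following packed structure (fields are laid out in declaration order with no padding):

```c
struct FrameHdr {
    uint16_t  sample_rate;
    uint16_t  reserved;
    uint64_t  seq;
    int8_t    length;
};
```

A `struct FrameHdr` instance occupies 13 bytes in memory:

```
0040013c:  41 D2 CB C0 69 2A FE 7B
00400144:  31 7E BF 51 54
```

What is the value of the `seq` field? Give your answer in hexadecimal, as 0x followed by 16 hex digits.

`seq` follows `sample_rate` (2 B), `reserved` (2 B), so it starts at offset 2 + 2 = 4 and occupies 8 bytes.
Bytes at offsets 4..11: 69 2A FE 7B 31 7E BF 51.
Little-endian stores the least-significant byte at the lowest address.
Reassemble most-significant byte first: 51 BF 7E 31 7B FE 2A 69 → 0x51BF7E317BFE2A69.

0x51BF7E317BFE2A69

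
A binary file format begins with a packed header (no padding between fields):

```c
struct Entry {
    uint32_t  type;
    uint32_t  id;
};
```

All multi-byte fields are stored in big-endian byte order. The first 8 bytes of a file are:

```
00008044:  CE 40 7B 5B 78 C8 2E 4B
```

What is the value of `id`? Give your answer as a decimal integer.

2026384971

`id` follows `type` (4 bytes), so it starts at byte offset 4 and occupies 4 bytes.
Bytes at offsets 4..7: 78 C8 2E 4B.
Big-endian: lowest address holds the most-significant byte.
The bytes are already most-significant first: 0x78C82E4B.
0x78C82E4B = 2026384971.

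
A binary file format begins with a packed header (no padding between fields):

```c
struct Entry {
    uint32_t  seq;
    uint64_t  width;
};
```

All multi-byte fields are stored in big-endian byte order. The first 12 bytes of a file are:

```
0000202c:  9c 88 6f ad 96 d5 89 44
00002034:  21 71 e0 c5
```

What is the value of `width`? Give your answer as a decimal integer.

10868744201440452805

`width` follows `seq` (4 bytes), so it starts at byte offset 4 and occupies 8 bytes.
Bytes at offsets 4..11: 96 D5 89 44 21 71 E0 C5.
In big-endian order the high byte comes first in memory.
The bytes are already most-significant first: 0x96D589442171E0C5.
0x96D589442171E0C5 = 10868744201440452805.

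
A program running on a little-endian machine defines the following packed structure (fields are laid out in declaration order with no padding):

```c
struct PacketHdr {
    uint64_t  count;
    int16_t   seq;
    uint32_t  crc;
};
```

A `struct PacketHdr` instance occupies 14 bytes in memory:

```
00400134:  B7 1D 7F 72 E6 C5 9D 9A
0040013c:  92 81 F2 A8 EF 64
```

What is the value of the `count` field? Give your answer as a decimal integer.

11141278646738558391

`count` is the first field, at byte offset 0, occupying 8 bytes.
Bytes at offsets 0..7: B7 1D 7F 72 E6 C5 9D 9A.
In little-endian order the low byte comes first in memory.
Reassemble most-significant byte first: 9A 9D C5 E6 72 7F 1D B7 → 0x9A9DC5E6727F1DB7.
0x9A9DC5E6727F1DB7 = 11141278646738558391.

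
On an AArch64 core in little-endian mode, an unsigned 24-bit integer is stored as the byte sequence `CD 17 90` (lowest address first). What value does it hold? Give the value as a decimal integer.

In little-endian order the low byte comes first in memory.
Reassemble most-significant byte first: 90 17 CD → 0x9017CD.
0x9017CD = 9443277.

9443277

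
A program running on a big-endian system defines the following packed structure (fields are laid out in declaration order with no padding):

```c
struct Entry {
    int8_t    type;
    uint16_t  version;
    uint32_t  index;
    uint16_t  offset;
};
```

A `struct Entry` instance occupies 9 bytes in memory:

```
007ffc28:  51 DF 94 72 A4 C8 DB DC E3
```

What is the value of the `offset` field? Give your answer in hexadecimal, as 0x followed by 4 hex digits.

`offset` follows `type` (1 B), `version` (2 B), `index` (4 B), so it starts at offset 1 + 2 + 4 = 7 and occupies 2 bytes.
Bytes at offsets 7..8: DC E3.
Big-endian: lowest address holds the most-significant byte.
The bytes are already most-significant first: 0xDCE3.

0xDCE3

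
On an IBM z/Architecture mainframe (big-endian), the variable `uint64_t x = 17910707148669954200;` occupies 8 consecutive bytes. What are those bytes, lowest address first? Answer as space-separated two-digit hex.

F8 8F 9D 41 B8 85 A8 98

17910707148669954200 in hexadecimal, padded to 64 bits, is 0xF88F9D41B885A898.
Split into bytes (most-significant first): F8 8F 9D 41 B8 85 A8 98.
Big-endian: lowest address holds the most-significant byte.
So the memory order matches the most-significant-first order: F8 8F 9D 41 B8 85 A8 98.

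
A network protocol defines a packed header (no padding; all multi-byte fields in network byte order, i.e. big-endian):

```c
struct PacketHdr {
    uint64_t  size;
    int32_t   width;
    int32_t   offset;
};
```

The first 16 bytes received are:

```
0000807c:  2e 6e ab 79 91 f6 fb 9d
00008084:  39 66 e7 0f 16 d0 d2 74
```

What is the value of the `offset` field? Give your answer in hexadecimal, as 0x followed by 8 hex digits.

`offset` follows `size` (8 B), `width` (4 B), so it starts at offset 8 + 4 = 12 and occupies 4 bytes.
Bytes at offsets 12..15: 16 D0 D2 74.
Big-endian: lowest address holds the most-significant byte.
The bytes are already most-significant first: 0x16D0D274.

0x16D0D274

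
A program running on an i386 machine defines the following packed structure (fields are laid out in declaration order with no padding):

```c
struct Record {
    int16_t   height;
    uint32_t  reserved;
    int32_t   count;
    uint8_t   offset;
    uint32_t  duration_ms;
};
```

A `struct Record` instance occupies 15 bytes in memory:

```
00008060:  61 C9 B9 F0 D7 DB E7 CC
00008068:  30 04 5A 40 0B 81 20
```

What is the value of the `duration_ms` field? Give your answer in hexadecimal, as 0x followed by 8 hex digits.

`duration_ms` follows `height` (2 B), `reserved` (4 B), `count` (4 B), `offset` (1 B), so it starts at offset 2 + 4 + 4 + 1 = 11 and occupies 4 bytes.
Bytes at offsets 11..14: 40 0B 81 20.
In little-endian order the low byte comes first in memory.
Reassemble most-significant byte first: 20 81 0B 40 → 0x20810B40.

0x20810B40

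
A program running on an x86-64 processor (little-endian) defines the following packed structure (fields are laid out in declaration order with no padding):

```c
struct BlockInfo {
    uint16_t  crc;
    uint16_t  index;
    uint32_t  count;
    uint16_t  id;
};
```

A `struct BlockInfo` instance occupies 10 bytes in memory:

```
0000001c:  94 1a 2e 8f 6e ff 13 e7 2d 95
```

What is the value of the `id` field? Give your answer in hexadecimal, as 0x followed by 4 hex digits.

0x952D

`id` follows `crc` (2 B), `index` (2 B), `count` (4 B), so it starts at offset 2 + 2 + 4 = 8 and occupies 2 bytes.
Bytes at offsets 8..9: 2D 95.
Little-endian: lowest address holds the least-significant byte.
Reassemble most-significant byte first: 95 2D → 0x952D.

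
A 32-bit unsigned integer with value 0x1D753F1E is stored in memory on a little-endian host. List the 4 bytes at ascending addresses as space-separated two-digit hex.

Split into bytes (most-significant first): 1D 75 3F 1E.
In little-endian order the low byte comes first in memory.
So at ascending addresses the bytes are 1E 3F 75 1D.

1E 3F 75 1D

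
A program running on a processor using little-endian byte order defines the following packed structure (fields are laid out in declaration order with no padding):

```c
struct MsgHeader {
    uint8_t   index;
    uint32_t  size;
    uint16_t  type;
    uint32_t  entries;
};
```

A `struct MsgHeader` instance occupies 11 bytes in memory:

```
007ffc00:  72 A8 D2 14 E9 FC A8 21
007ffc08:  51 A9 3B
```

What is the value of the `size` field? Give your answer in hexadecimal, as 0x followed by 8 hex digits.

`size` follows `index` (1 byte), so it starts at byte offset 1 and occupies 4 bytes.
Bytes at offsets 1..4: A8 D2 14 E9.
In little-endian order the low byte comes first in memory.
Reassemble most-significant byte first: E9 14 D2 A8 → 0xE914D2A8.

0xE914D2A8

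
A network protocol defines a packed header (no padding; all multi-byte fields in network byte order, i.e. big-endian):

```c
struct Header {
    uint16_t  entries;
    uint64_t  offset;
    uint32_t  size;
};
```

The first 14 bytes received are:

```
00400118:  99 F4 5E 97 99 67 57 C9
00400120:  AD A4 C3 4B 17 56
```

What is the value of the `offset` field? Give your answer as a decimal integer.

`offset` follows `entries` (2 bytes), so it starts at byte offset 2 and occupies 8 bytes.
Bytes at offsets 2..9: 5E 97 99 67 57 C9 AD A4.
Big-endian: lowest address holds the most-significant byte.
The bytes are already most-significant first: 0x5E97996757C9ADA4.
0x5E97996757C9ADA4 = 6816085230182051236.

6816085230182051236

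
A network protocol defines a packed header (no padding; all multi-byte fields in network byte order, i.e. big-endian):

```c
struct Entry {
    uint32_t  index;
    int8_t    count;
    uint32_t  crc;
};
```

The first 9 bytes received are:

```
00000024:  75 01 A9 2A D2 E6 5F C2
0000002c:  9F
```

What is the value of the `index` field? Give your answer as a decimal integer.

1963043114

`index` is the first field, at byte offset 0, occupying 4 bytes.
Bytes at offsets 0..3: 75 01 A9 2A.
Big-endian stores the most-significant byte at the lowest address.
The bytes are already most-significant first: 0x7501A92A.
0x7501A92A = 1963043114.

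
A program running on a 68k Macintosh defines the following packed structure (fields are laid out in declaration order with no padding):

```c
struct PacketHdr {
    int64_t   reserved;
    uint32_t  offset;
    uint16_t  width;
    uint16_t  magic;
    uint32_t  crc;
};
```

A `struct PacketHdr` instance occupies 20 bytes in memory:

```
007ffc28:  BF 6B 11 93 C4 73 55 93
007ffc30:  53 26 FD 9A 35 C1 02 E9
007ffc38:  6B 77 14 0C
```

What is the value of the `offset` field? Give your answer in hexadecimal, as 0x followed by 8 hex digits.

0x5326FD9A

`offset` follows `reserved` (8 bytes), so it starts at byte offset 8 and occupies 4 bytes.
Bytes at offsets 8..11: 53 26 FD 9A.
Big-endian: lowest address holds the most-significant byte.
The bytes are already most-significant first: 0x5326FD9A.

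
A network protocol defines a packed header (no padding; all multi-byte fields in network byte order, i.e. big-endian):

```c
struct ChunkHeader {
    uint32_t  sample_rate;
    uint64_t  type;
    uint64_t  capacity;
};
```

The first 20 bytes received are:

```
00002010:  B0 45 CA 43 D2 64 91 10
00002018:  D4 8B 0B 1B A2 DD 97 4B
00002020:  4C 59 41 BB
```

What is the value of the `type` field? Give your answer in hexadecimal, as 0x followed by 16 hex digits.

`type` follows `sample_rate` (4 bytes), so it starts at byte offset 4 and occupies 8 bytes.
Bytes at offsets 4..11: D2 64 91 10 D4 8B 0B 1B.
Big-endian: lowest address holds the most-significant byte.
The bytes are already most-significant first: 0xD2649110D48B0B1B.

0xD2649110D48B0B1B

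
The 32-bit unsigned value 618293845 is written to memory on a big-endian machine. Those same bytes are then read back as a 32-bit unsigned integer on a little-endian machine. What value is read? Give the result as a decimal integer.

618293845 in 32-bit hexadecimal is 0x24DA6A55.
Stored big-endian, the bytes at ascending addresses are 24 DA 6A 55.
Read back as little-endian, the first byte is least significant, giving 0x556ADA24.
0x556ADA24 = 1433066020.

1433066020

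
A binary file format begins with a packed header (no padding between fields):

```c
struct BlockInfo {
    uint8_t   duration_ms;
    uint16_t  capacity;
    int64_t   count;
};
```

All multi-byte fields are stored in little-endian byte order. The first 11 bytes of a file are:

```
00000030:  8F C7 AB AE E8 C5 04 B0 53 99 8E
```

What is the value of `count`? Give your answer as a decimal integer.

`count` follows `duration_ms` (1 B), `capacity` (2 B), so it starts at offset 1 + 2 = 3 and occupies 8 bytes.
Bytes at offsets 3..10: AE E8 C5 04 B0 53 99 8E.
In little-endian order the low byte comes first in memory.
Reassemble most-significant byte first: 8E 99 53 B0 04 C5 E8 AE → 0x8E9953B004C5E8AE.
Top bit is set, so as a signed 64-bit value this is 0x8E9953B004C5E8AE − 2^64 = -8171408033427625810.

-8171408033427625810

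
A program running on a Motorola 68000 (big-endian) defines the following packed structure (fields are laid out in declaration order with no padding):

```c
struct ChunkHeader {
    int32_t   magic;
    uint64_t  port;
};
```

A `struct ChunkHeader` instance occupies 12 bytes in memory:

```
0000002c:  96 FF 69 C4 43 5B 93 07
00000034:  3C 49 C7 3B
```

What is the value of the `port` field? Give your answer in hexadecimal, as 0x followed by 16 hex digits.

`port` follows `magic` (4 bytes), so it starts at byte offset 4 and occupies 8 bytes.
Bytes at offsets 4..11: 43 5B 93 07 3C 49 C7 3B.
Big-endian: lowest address holds the most-significant byte.
The bytes are already most-significant first: 0x435B93073C49C73B.

0x435B93073C49C73B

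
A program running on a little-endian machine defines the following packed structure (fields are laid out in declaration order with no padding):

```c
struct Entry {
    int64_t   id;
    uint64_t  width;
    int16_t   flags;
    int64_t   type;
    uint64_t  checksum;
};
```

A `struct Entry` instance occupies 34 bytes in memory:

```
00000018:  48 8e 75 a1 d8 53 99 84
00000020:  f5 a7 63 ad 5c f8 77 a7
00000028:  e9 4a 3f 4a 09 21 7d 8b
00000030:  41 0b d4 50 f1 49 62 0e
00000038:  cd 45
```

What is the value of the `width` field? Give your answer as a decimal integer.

`width` follows `id` (8 bytes), so it starts at byte offset 8 and occupies 8 bytes.
Bytes at offsets 8..15: F5 A7 63 AD 5C F8 77 A7.
In little-endian order the low byte comes first in memory.
Reassemble most-significant byte first: A7 77 F8 5C AD 63 A7 F5 → 0xA777F85CAD63A7F5.
0xA777F85CAD63A7F5 = 12067386803492202485.

12067386803492202485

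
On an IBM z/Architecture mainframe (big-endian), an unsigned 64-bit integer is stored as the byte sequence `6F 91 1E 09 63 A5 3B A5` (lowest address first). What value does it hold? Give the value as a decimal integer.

8039239835508358053

Big-endian stores the most-significant byte at the lowest address.
The bytes are already most-significant first: 0x6F911E0963A53BA5.
0x6F911E0963A53BA5 = 8039239835508358053.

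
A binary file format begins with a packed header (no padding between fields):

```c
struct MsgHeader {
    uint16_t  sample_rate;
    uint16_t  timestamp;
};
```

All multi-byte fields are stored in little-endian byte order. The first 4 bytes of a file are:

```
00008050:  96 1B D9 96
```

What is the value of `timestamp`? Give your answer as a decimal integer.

`timestamp` follows `sample_rate` (2 bytes), so it starts at byte offset 2 and occupies 2 bytes.
Bytes at offsets 2..3: D9 96.
Little-endian stores the least-significant byte at the lowest address.
Reassemble most-significant byte first: 96 D9 → 0x96D9.
0x96D9 = 38617.

38617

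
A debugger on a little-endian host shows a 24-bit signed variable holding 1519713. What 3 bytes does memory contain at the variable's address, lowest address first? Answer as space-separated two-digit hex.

1519713 in hexadecimal, padded to 24 bits, is 0x173061.
Split into bytes (most-significant first): 17 30 61.
Little-endian stores the least-significant byte at the lowest address.
So at ascending addresses the bytes are 61 30 17.

61 30 17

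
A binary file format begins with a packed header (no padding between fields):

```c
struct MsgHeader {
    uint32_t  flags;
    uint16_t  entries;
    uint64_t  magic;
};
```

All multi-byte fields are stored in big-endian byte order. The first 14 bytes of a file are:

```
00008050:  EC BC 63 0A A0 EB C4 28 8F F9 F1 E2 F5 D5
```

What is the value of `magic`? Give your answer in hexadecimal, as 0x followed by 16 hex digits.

0xC4288FF9F1E2F5D5

`magic` follows `flags` (4 B), `entries` (2 B), so it starts at offset 4 + 2 = 6 and occupies 8 bytes.
Bytes at offsets 6..13: C4 28 8F F9 F1 E2 F5 D5.
Big-endian: lowest address holds the most-significant byte.
The bytes are already most-significant first: 0xC4288FF9F1E2F5D5.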